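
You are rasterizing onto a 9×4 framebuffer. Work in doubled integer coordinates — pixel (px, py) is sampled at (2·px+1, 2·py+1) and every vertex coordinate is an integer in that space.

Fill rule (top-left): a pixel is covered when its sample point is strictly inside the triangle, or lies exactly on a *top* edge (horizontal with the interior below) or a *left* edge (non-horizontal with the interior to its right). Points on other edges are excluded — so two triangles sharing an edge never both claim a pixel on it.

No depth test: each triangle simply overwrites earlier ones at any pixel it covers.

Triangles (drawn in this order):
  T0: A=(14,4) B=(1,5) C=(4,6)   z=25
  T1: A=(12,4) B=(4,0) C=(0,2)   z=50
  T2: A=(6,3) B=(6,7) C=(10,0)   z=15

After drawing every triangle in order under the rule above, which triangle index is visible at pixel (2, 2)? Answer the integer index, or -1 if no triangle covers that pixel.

T0:
  2·area = 16  (B↔C swapped to make it positive)
  edge (14, 4)→(4, 6): d=(-10,2) right/bottom  bias=-1
  edge (4, 6)→(1, 5): d=(-3,-1) top-left  bias=+0
  edge (1, 5)→(14, 4): d=(13,-1) top-left  bias=+0
    (0,2)@(1, 5): e=[16,0,0] → X  [on edge]
    (1,2)@(3, 5): e=[12,2,2] → X
    (2,2)@(5, 5): e=[8,4,4] → X
    (3,2)@(7, 5): e=[4,6,6] → X
    (4,2)@(9, 5): e=[0,8,8] → .  [on edge]
    (0,3)@(1, 7): e=[-4,-6,26] → .
    (1,3)@(3, 7): e=[-8,-4,28] → .
    (2,3)@(5, 7): e=[-12,-2,30] → .
    (3,3)@(7, 7): e=[-16,0,32] → .  [on edge]
  covered (4 px):
    . . . . . . . . .
    . . . . . . . . .
    X X X X . . . . .
    . . . . . . . . .
T1:
  2·area = 32  (B↔C swapped to make it positive)
  edge (12, 4)→(0, 2): d=(-12,-2) top-left  bias=+0
  edge (0, 2)→(4, 0): d=(4,-2) top-left  bias=+0
  edge (4, 0)→(12, 4): d=(8,4) right/bottom  bias=-1
    (1,0)@(3, 1): e=[18,2,12] → X
    (2,0)@(5, 1): e=[22,6,4] → X
    (3,0)@(7, 1): e=[26,10,-4] → .
    (1,1)@(3, 3): e=[-6,10,28] → .
    (2,1)@(5, 3): e=[-2,14,20] → .
    (3,1)@(7, 3): e=[2,18,12] → X
    (4,1)@(9, 3): e=[6,22,4] → X
    (5,1)@(11, 3): e=[10,26,-4] → .
    (3,2)@(7, 5): e=[-22,26,28] → .
    (4,2)@(9, 5): e=[-18,30,20] → .
  covered (4 px):
    . X X . . . . . .
    . . . X X . . . .
    . . . . . . . . .
    . . . . . . . . .
T2:
  2·area = 16  (B↔C swapped to make it positive)
  edge (6, 3)→(10, 0): d=(4,-3) top-left  bias=+0
  edge (10, 0)→(6, 7): d=(-4,7) right/bottom  bias=-1
  edge (6, 7)→(6, 3): d=(0,-4) top-left  bias=+0
    (4,0)@(9, 1): e=[1,3,12] → X
    (5,0)@(11, 1): e=[7,-11,20] → .
    (3,1)@(7, 3): e=[3,9,4] → X
    (4,1)@(9, 3): e=[9,-5,12] → .
    (3,2)@(7, 5): e=[11,1,4] → X
    (4,2)@(9, 5): e=[17,-13,12] → .
    (3,3)@(7, 7): e=[19,-7,4] → .
  covered (3 px):
    . . . . X . . . .
    . . . X . . . . .
    . . . X . . . . .
    . . . . . . . . .

Z-buffer (winner per pixel, '.' = empty):
  . 1 1 . 2 . . . .
  . . . 2 1 . . . .
  0 0 0 2 . . . . .
  . . . . . . . . .

Answer: 0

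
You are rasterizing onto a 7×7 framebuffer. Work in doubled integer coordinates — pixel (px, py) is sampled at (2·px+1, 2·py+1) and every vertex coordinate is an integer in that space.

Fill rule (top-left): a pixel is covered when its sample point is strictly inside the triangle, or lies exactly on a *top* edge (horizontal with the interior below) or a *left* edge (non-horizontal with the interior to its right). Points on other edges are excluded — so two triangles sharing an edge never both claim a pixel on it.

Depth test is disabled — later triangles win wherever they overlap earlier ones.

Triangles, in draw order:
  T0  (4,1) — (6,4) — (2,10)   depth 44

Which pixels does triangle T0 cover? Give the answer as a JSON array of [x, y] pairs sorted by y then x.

T0:
  2·area = 24
  edge (4, 1)→(6, 4): d=(2,3) right/bottom  bias=-1
  edge (6, 4)→(2, 10): d=(-4,6) right/bottom  bias=-1
  edge (2, 10)→(4, 1): d=(2,-9) top-left  bias=+0
    (2,1)@(5, 3): e=[1,10,13] → X
    (3,1)@(7, 3): e=[-5,-2,31] → .
    (2,2)@(5, 5): e=[5,2,17] → X
    (3,2)@(7, 5): e=[-1,-10,35] → .
    (1,3)@(3, 7): e=[15,6,3] → X
    (2,3)@(5, 7): e=[9,-6,21] → .
    (1,4)@(3, 9): e=[19,-2,7] → .
  covered (3 px):
    . . . . . . .
    . . X . . . .
    . . X . . . .
    . X . . . . .
    . . . . . . .
    . . . . . . .
    . . . . . . .

Result: [[2,1],[2,2],[1,3]]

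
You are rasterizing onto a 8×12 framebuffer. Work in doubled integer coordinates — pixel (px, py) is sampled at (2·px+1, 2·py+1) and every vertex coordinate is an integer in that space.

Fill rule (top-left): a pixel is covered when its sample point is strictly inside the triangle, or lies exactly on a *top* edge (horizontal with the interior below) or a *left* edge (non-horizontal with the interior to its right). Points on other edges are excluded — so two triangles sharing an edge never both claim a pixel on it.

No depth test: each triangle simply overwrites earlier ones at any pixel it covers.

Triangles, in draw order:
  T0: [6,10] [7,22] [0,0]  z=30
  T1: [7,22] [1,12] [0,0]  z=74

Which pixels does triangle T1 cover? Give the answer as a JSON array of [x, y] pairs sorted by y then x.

T0:
  2·area = 62
  edge (6, 10)→(7, 22): d=(1,12) right/bottom  bias=-1
  edge (7, 22)→(0, 0): d=(-7,-22) top-left  bias=+0
  edge (0, 0)→(6, 10): d=(6,10) right/bottom  bias=-1
    (0,1)@(1, 3): e=[53,1,8] → X
    (1,1)@(3, 3): e=[29,45,-12] → .
    (0,2)@(1, 5): e=[55,-13,20] → .
    (1,2)@(3, 5): e=[31,31,0] → .  [on edge]
    (1,3)@(3, 7): e=[33,17,12] → X
    (2,3)@(5, 7): e=[9,61,-8] → .
    (1,4)@(3, 9): e=[35,3,24] → X
    (2,4)@(5, 9): e=[11,47,4] → X
    (3,4)@(7, 9): e=[-13,91,-16] → .
    (1,5)@(3, 11): e=[37,-11,36] → .
    (2,5)@(5, 11): e=[13,33,16] → X
    (3,5)@(7, 11): e=[-11,77,-4] → .
    (4,7)@(9, 15): e=[-31,93,0] → .  [on edge]
  covered (7 px):
    . . . . . . . .
    X . . . . . . .
    . . . . . . . .
    . X . . . . . .
    . X X . . . . .
    . . X . . . . .
    . . X . . . . .
    . . X . . . . .
    . . . . . . . .
    . . . . . . . .
    . . . . . . . .
    . . . . . . . .
T1:
  2·area = 62
  edge (7, 22)→(1, 12): d=(-6,-10) top-left  bias=+0
  edge (1, 12)→(0, 0): d=(-1,-12) top-left  bias=+0
  edge (0, 0)→(7, 22): d=(7,22) right/bottom  bias=-1
    (0,2)@(1, 5): e=[42,7,13] → X
    (1,2)@(3, 5): e=[62,31,-31] → .
    (0,3)@(1, 7): e=[30,5,27] → X
    (1,3)@(3, 7): e=[50,29,-17] → .
    (0,4)@(1, 9): e=[18,3,41] → X
    (1,4)@(3, 9): e=[38,27,-3] → .
    (0,5)@(1, 11): e=[6,1,55] → X
    (1,5)@(3, 11): e=[26,25,11] → X
    (2,5)@(5, 11): e=[46,49,-33] → .
    (0,6)@(1, 13): e=[-6,-1,69] → .
    (1,6)@(3, 13): e=[14,23,25] → X
    (2,6)@(5, 13): e=[34,47,-19] → .
  covered (8 px):
    . . . . . . . .
    . . . . . . . .
    X . . . . . . .
    X . . . . . . .
    X . . . . . . .
    X X . . . . . .
    . X . . . . . .
    . X . . . . . .
    . . X . . . . .
    . . . . . . . .
    . . . . . . . .
    . . . . . . . .

Final: [[0,2],[0,3],[0,4],[0,5],[1,5],[1,6],[1,7],[2,8]]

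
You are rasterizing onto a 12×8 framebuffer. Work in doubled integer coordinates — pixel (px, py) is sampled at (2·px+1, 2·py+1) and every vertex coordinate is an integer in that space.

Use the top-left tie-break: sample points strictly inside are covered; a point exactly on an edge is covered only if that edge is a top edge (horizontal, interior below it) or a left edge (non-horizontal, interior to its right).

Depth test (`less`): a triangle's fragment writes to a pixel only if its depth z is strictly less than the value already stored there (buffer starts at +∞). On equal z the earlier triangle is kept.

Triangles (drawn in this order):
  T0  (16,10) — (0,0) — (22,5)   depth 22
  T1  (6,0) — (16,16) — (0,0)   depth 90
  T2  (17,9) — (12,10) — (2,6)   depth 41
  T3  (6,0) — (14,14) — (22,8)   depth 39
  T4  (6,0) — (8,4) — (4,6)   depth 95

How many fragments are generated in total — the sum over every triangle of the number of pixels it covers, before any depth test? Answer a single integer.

T0:
  2·area = 140
  edge (16, 10)→(0, 0): d=(-16,-10) top-left  bias=+0
  edge (0, 0)→(22, 5): d=(22,5) right/bottom  bias=-1
  edge (22, 5)→(16, 10): d=(-6,5) right/bottom  bias=-1
    (1,0)@(3, 1): e=[14,7,119] → █
    (2,0)@(5, 1): e=[34,-3,109] → ·
    (1,1)@(3, 3): e=[-18,51,107] → ·
    (2,1)@(5, 3): e=[2,41,97] → █
    (3,1)@(7, 3): e=[22,31,87] → █
    (4,1)@(9, 3): e=[42,21,77] → █
    (5,1)@(11, 3): e=[62,11,67] → █
    (6,1)@(13, 3): e=[82,1,57] → █
    (7,1)@(15, 3): e=[102,-9,47] → ·
    (2,2)@(5, 5): e=[-30,85,85] → ·
    (3,2)@(7, 5): e=[-10,75,75] → ·
    (4,2)@(9, 5): e=[10,65,65] → █
  covered (19 px):
    · █ · · · · · · · · · ·
    · · █ █ █ █ █ · · · · ·
    · · · · █ █ █ █ █ █ █ ·
    · · · · · · █ █ █ █ · ·
    · · · · · · · █ █ · · ·
    · · · · · · · · · · · ·
    · · · · · · · · · · · ·
    · · · · · · · · · · · ·
T1:
  2·area = 96
  edge (6, 0)→(16, 16): d=(10,16) right/bottom  bias=-1
  edge (16, 16)→(0, 0): d=(-16,-16) top-left  bias=+0
  edge (0, 0)→(6, 0): d=(6,0) top-left  bias=+0
    (0,0)@(1, 1): e=[90,0,6] → █  [on edge]
    (1,0)@(3, 1): e=[58,32,6] → █
    (2,0)@(5, 1): e=[26,64,6] → █
    (3,0)@(7, 1): e=[-6,96,6] → ·
    (0,1)@(1, 3): e=[110,-32,18] → ·
    (1,1)@(3, 3): e=[78,0,18] → █  [on edge]
    (3,1)@(7, 3): e=[14,64,18] → █
    (4,1)@(9, 3): e=[-18,96,18] → ·
    (1,2)@(3, 5): e=[98,-32,30] → ·
    (2,2)@(5, 5): e=[66,0,30] → █  [on edge]
    (4,2)@(9, 5): e=[2,64,30] → █
    (5,2)@(11, 5): e=[-30,96,30] → ·
    (3,3)@(7, 7): e=[54,0,42] → █  [on edge]
    (4,4)@(9, 9): e=[42,0,54] → █  [on edge]
    (5,5)@(11, 11): e=[30,0,66] → █  [on edge]
    (6,6)@(13, 13): e=[18,0,78] → █  [on edge]
    (7,7)@(15, 15): e=[6,0,90] → █  [on edge]
  covered (16 px):
    █ █ █ · · · · · · · · ·
    · █ █ █ · · · · · · · ·
    · · █ █ █ · · · · · · ·
    · · · █ █ · · · · · · ·
    · · · · █ █ · · · · · ·
    · · · · · █ · · · · · ·
    · · · · · · █ · · · · ·
    · · · · · · · █ · · · ·
T2:
  2·area = 30
  edge (17, 9)→(12, 10): d=(-5,1) right/bottom  bias=-1
  edge (12, 10)→(2, 6): d=(-10,-4) top-left  bias=+0
  edge (2, 6)→(17, 9): d=(15,3) right/bottom  bias=-1
    (2,3)@(5, 7): e=[22,2,6] → █
    (3,3)@(7, 7): e=[20,10,0] → ·  [on edge]
    (2,4)@(5, 9): e=[12,-18,36] → ·
    (5,4)@(11, 9): e=[6,6,18] → █
    (6,4)@(13, 9): e=[4,14,12] → █
    (7,4)@(15, 9): e=[2,22,6] → █
    (8,4)@(17, 9): e=[0,30,0] → ·  [on edge]
    (3,5)@(7, 11): e=[0,-30,60] → ·  [on edge]
    (5,5)@(11, 11): e=[-4,-14,48] → ·
    (6,5)@(13, 11): e=[-6,-6,42] → ·
    (7,5)@(15, 11): e=[-8,2,36] → ·
  covered (4 px):
    · · · · · · · · · · · ·
    · · · · · · · · · · · ·
    · · · · · · · · · · · ·
    · · █ · · · · · · · · ·
    · · · · · █ █ █ · · · ·
    · · · · · · · · · · · ·
    · · · · · · · · · · · ·
    · · · · · · · · · · · ·
T3:
  2·area = 160  (B↔C swapped to make it positive)
  edge (6, 0)→(22, 8): d=(16,8) right/bottom  bias=-1
  edge (22, 8)→(14, 14): d=(-8,6) right/bottom  bias=-1
  edge (14, 14)→(6, 0): d=(-8,-14) top-left  bias=+0
    (3,0)@(7, 1): e=[8,146,6] → █
    (4,0)@(9, 1): e=[-8,134,34] → ·
    (3,1)@(7, 3): e=[40,130,-10] → ·
    (4,1)@(9, 3): e=[24,118,18] → █
    (5,1)@(11, 3): e=[8,106,46] → █
    (6,1)@(13, 3): e=[-8,94,74] → ·
    (4,2)@(9, 5): e=[56,102,2] → █
    (6,2)@(13, 5): e=[24,78,58] → █
    (7,2)@(15, 5): e=[8,66,86] → █
    (8,2)@(17, 5): e=[-8,54,114] → ·
    (4,3)@(9, 7): e=[88,86,-14] → ·
    (5,3)@(11, 7): e=[72,74,14] → █
  covered (20 px):
    · · · █ · · · · · · · ·
    · · · · █ █ · · · · · ·
    · · · · █ █ █ █ · · · ·
    · · · · · █ █ █ █ █ · ·
    · · · · · · █ █ █ █ · ·
    · · · · · · █ █ █ · · ·
    · · · · · · · █ · · · ·
    · · · · · · · · · · · ·
T4:
  2·area = 20
  edge (6, 0)→(8, 4): d=(2,4) right/bottom  bias=-1
  edge (8, 4)→(4, 6): d=(-4,2) right/bottom  bias=-1
  edge (4, 6)→(6, 0): d=(2,-6) top-left  bias=+0
    (2,1)@(5, 3): e=[10,10,0] → █  [on edge]
    (3,1)@(7, 3): e=[2,6,12] → █
    (4,1)@(9, 3): e=[-6,2,24] → ·
    (2,2)@(5, 5): e=[14,2,4] → █
    (3,2)@(7, 5): e=[6,-2,16] → ·
    (2,3)@(5, 7): e=[18,-6,8] → ·
    (1,4)@(3, 9): e=[30,-10,0] → ·  [on edge]
    (0,7)@(1, 15): e=[50,-30,0] → ·  [on edge]
  covered (3 px):
    · · · · · · · · · · · ·
    · · █ █ · · · · · · · ·
    · · █ · · · · · · · · ·
    · · · · · · · · · · · ·
    · · · · · · · · · · · ·
    · · · · · · · · · · · ·
    · · · · · · · · · · · ·
    · · · · · · · · · · · ·

Final: 62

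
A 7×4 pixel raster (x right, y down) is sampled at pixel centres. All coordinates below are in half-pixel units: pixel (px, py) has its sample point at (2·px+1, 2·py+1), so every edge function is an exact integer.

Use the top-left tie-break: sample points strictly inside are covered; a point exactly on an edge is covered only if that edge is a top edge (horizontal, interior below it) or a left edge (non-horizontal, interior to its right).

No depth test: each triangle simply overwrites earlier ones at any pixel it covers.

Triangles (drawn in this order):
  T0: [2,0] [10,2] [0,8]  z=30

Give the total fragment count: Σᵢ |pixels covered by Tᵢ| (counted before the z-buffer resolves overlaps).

T0:
  2·area = 68
  edge (2, 0)→(10, 2): d=(8,2) right/bottom  bias=-1
  edge (10, 2)→(0, 8): d=(-10,6) right/bottom  bias=-1
  edge (0, 8)→(2, 0): d=(2,-8) top-left  bias=+0
    (1,0)@(3, 1): e=[6,52,10] → X
    (2,0)@(5, 1): e=[2,40,26] → X
    (3,0)@(7, 1): e=[-2,28,42] → .
    (1,1)@(3, 3): e=[22,32,14] → X
    (3,1)@(7, 3): e=[14,8,46] → X
    (4,1)@(9, 3): e=[10,-4,62] → .
    (0,2)@(1, 5): e=[42,24,2] → X
    (2,2)@(5, 5): e=[34,0,34] → .  [on edge]
    (3,2)@(7, 5): e=[30,-12,50] → .
    (0,3)@(1, 7): e=[58,4,6] → X
    (1,3)@(3, 7): e=[54,-8,22] → .
  covered (8 px):
    . X X . . . .
    . X X X . . .
    X X . . . . .
    X . . . . . .

Final: 8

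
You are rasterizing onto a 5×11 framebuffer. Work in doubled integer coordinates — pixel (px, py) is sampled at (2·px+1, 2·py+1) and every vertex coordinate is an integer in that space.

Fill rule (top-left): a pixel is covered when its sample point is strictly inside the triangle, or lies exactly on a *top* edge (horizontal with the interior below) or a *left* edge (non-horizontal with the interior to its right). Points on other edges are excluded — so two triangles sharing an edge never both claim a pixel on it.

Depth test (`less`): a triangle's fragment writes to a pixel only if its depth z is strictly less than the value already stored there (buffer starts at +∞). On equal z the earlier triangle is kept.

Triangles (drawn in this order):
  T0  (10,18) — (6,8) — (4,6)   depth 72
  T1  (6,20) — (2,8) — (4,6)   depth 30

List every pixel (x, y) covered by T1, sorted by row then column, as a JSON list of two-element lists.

T0:
  2·area = 12  (B↔C swapped to make it positive)
  edge (10, 18)→(4, 6): d=(-6,-12) top-left  bias=+0
  edge (4, 6)→(6, 8): d=(2,2) right/bottom  bias=-1
  edge (6, 8)→(10, 18): d=(4,10) right/bottom  bias=-1
    (0,1)@(1, 3): e=[-18,0,30] → .  [on edge]
    (1,2)@(3, 5): e=[-6,0,18] → .  [on edge]
    (2,3)@(5, 7): e=[6,0,6] → .  [on edge]
    (3,4)@(7, 9): e=[18,0,-6] → .  [on edge]
    (3,5)@(7, 11): e=[6,4,2] → X
    (4,5)@(9, 11): e=[30,0,-18] → .  [on edge]
    (3,6)@(7, 13): e=[-6,8,10] → .
  covered (1 px):
    . . . . .
    . . . . .
    . . . . .
    . . . . .
    . . . . .
    . . . X .
    . . . . .
    . . . . .
    . . . . .
    . . . . .
    . . . . .
T1:
  2·area = 32
  edge (6, 20)→(2, 8): d=(-4,-12) top-left  bias=+0
  edge (2, 8)→(4, 6): d=(2,-2) top-left  bias=+0
  edge (4, 6)→(6, 20): d=(2,14) right/bottom  bias=-1
    (4,0)@(9, 1): e=[112,0,-80] → .  [on edge]
    (3,1)@(7, 3): e=[80,0,-48] → .  [on edge]
    (0,2)@(1, 5): e=[0,-8,40] → .  [on edge]
    (2,2)@(5, 5): e=[48,0,-16] → .  [on edge]
    (1,3)@(3, 7): e=[16,0,16] → X  [on edge]
    (2,3)@(5, 7): e=[40,4,-12] → .
    (0,4)@(1, 9): e=[-16,0,48] → .  [on edge]
    (1,4)@(3, 9): e=[8,4,20] → X
    (2,4)@(5, 9): e=[32,8,-8] → .
    (1,5)@(3, 11): e=[0,8,24] → X  [on edge]
    (2,5)@(5, 11): e=[24,12,-4] → .
    (1,6)@(3, 13): e=[-8,12,28] → .
    (2,6)@(5, 13): e=[16,16,0] → .  [on edge]
    (2,8)@(5, 17): e=[0,24,8] → X  [on edge]
  covered (5 px):
    . . . . .
    . . . . .
    . . . . .
    . X . . .
    . X . . .
    . X . . .
    . . . . .
    . . X . .
    . . X . .
    . . . . .
    . . . . .

Result: [[1,3],[1,4],[1,5],[2,7],[2,8]]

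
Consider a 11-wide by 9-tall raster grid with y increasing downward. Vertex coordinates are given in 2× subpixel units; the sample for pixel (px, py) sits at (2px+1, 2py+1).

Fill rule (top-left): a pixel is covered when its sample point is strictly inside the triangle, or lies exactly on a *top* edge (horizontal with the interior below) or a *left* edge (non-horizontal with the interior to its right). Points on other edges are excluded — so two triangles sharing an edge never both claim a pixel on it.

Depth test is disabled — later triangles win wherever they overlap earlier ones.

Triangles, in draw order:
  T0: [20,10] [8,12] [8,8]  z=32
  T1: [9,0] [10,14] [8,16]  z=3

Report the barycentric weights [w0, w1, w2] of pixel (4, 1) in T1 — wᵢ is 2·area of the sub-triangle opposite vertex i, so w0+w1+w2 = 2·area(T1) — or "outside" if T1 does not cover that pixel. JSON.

T0:
  2·area = 48
  edge (20, 10)→(8, 12): d=(-12,2) right/bottom  bias=-1
  edge (8, 12)→(8, 8): d=(0,-4) top-left  bias=+0
  edge (8, 8)→(20, 10): d=(12,2) right/bottom  bias=-1
    (4,4)@(9, 9): e=[34,4,10] → X
    (5,4)@(11, 9): e=[30,12,6] → X
    (6,4)@(13, 9): e=[26,20,2] → X
    (7,4)@(15, 9): e=[22,28,-2] → .
    (4,5)@(9, 11): e=[10,4,34] → X
    (7,5)@(15, 11): e=[-2,28,22] → .
    (4,6)@(9, 13): e=[-14,4,58] → .
    (5,6)@(11, 13): e=[-18,12,54] → .
    (6,6)@(13, 13): e=[-22,20,50] → .
  covered (6 px):
    . . . . . . . . . . .
    . . . . . . . . . . .
    . . . . . . . . . . .
    . . . . . . . . . . .
    . . . . X X X . . . .
    . . . . X X X . . . .
    . . . . . . . . . . .
    . . . . . . . . . . .
    . . . . . . . . . . .
T1:
  2·area = 30
  edge (9, 0)→(10, 14): d=(1,14) right/bottom  bias=-1
  edge (10, 14)→(8, 16): d=(-2,2) right/bottom  bias=-1
  edge (8, 16)→(9, 0): d=(1,-16) top-left  bias=+0
    (4,0)@(9, 1): e=[1,28,1] → X
    (5,0)@(11, 1): e=[-27,24,33] → .
    (4,1)@(9, 3): e=[3,24,3] → X
    (5,1)@(11, 3): e=[-25,20,35] → .
    (10,1)@(21, 3): e=[-165,0,195] → .  [on edge]
    (4,2)@(9, 5): e=[5,20,5] → X
    (5,2)@(11, 5): e=[-23,16,37] → .
    (9,2)@(19, 5): e=[-135,0,165] → .  [on edge]
    (4,3)@(9, 7): e=[7,16,7] → X
    (5,3)@(11, 7): e=[-21,12,39] → .
    (8,3)@(17, 7): e=[-105,0,135] → .  [on edge]
    (4,4)@(9, 9): e=[9,12,9] → X
    (7,4)@(15, 9): e=[-75,0,105] → .  [on edge]
    (6,5)@(13, 11): e=[-45,0,75] → .  [on edge]
    (5,6)@(11, 13): e=[-15,0,45] → .  [on edge]
    (4,7)@(9, 15): e=[15,0,15] → .  [on edge]
    (3,8)@(7, 17): e=[45,0,-15] → .  [on edge]
  covered (7 px):
    . . . . X . . . . . .
    . . . . X . . . . . .
    . . . . X . . . . . .
    . . . . X . . . . . .
    . . . . X . . . . . .
    . . . . X . . . . . .
    . . . . X . . . . . .
    . . . . . . . . . . .
    . . . . . . . . . . .

Answer: [24,3,3]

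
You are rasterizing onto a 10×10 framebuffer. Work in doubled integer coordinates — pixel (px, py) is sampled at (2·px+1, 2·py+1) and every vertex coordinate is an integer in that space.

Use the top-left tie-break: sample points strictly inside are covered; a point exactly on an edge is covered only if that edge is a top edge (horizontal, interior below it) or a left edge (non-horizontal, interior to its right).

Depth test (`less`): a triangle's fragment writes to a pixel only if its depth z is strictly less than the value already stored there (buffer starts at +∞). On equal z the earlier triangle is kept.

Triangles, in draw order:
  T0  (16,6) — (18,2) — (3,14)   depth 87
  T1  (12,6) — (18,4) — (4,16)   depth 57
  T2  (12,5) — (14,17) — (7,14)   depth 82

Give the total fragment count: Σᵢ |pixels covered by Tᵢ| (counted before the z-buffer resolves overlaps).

T0:
  2·area = 36  (B↔C swapped to make it positive)
  edge (16, 6)→(3, 14): d=(-13,8) right/bottom  bias=-1
  edge (3, 14)→(18, 2): d=(15,-12) top-left  bias=+0
  edge (18, 2)→(16, 6): d=(-2,4) right/bottom  bias=-1
    (8,1)@(17, 3): e=[31,3,2] → X
    (9,1)@(19, 3): e=[15,27,-6] → .
    (7,2)@(15, 5): e=[21,9,6] → X
    (8,2)@(17, 5): e=[5,33,-2] → .
    (6,3)@(13, 7): e=[11,15,10] → X
    (7,3)@(15, 7): e=[-5,39,2] → .
    (5,4)@(11, 9): e=[1,21,14] → X
    (6,4)@(13, 9): e=[-15,45,6] → .
    (3,5)@(7, 11): e=[7,3,26] → X
    (4,5)@(9, 11): e=[-9,27,18] → .
    (5,5)@(11, 11): e=[-25,51,10] → .
    (3,6)@(7, 13): e=[-19,33,22] → .
  covered (5 px):
    . . . . . . . . . .
    . . . . . . . . X .
    . . . . . . . X . .
    . . . . . . X . . .
    . . . . . X . . . .
    . . . X . . . . . .
    . . . . . . . . . .
    . . . . . . . . . .
    . . . . . . . . . .
    . . . . . . . . . .
T1:
  2·area = 44
  edge (12, 6)→(18, 4): d=(6,-2) top-left  bias=+0
  edge (18, 4)→(4, 16): d=(-14,12) right/bottom  bias=-1
  edge (4, 16)→(12, 6): d=(8,-10) top-left  bias=+0
    (7,2)@(15, 5): e=[0,22,22] → X  [on edge]
    (8,2)@(17, 5): e=[4,-2,42] → .
    (4,3)@(9, 7): e=[0,66,-22] → .  [on edge]
    (6,3)@(13, 7): e=[8,18,18] → X
    (7,3)@(15, 7): e=[12,-6,38] → .
    (1,4)@(3, 9): e=[0,110,-66] → .  [on edge]
    (5,4)@(11, 9): e=[16,14,14] → X
    (6,4)@(13, 9): e=[20,-10,34] → .
    (4,5)@(9, 11): e=[24,10,10] → X
    (5,5)@(11, 11): e=[28,-14,30] → .
    (3,6)@(7, 13): e=[32,6,6] → X
    (4,6)@(9, 13): e=[36,-18,26] → .
  covered (6 px):
    . . . . . . . . . .
    . . . . . . . . . .
    . . . . . . . X . .
    . . . . . . X . . .
    . . . . . X . . . .
    . . . . X . . . . .
    . . . X . . . . . .
    . . X . . . . . . .
    . . . . . . . . . .
    . . . . . . . . . .
T2:
  2·area = 78
  edge (12, 5)→(14, 17): d=(2,12) right/bottom  bias=-1
  edge (14, 17)→(7, 14): d=(-7,-3) top-left  bias=+0
  edge (7, 14)→(12, 5): d=(5,-9) top-left  bias=+0
    (5,3)@(11, 7): e=[16,61,1] → X
    (6,3)@(13, 7): e=[-8,67,19] → .
    (5,4)@(11, 9): e=[20,47,11] → X
    (6,4)@(13, 9): e=[-4,53,29] → .
    (4,5)@(9, 11): e=[48,27,3] → X
    (6,5)@(13, 11): e=[0,39,39] → .  [on edge]
    (4,6)@(9, 13): e=[52,13,13] → X
    (6,6)@(13, 13): e=[4,25,49] → X
    (7,6)@(15, 13): e=[-20,31,67] → .
    (4,7)@(9, 15): e=[56,-1,23] → .
    (5,7)@(11, 15): e=[32,5,41] → X
    (7,7)@(15, 15): e=[-16,17,77] → .
  covered (9 px):
    . . . . . . . . . .
    . . . . . . . . . .
    . . . . . . . . . .
    . . . . . X . . . .
    . . . . . X . . . .
    . . . . X X . . . .
    . . . . X X X . . .
    . . . . . X X . . .
    . . . . . . . . . .
    . . . . . . . . . .

Result: 20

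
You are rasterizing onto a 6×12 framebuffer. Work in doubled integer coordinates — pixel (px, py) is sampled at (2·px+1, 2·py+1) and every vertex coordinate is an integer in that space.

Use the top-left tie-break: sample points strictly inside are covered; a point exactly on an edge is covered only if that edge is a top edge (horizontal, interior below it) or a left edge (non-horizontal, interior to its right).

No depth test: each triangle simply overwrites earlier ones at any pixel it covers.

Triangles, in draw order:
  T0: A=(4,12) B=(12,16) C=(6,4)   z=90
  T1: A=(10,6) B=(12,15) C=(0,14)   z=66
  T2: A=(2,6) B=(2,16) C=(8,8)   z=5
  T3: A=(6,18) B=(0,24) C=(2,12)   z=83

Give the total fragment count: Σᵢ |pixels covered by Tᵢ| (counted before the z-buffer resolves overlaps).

T0:
  2·area = 72  (B↔C swapped to make it positive)
  edge (4, 12)→(6, 4): d=(2,-8) top-left  bias=+0
  edge (6, 4)→(12, 16): d=(6,12) right/bottom  bias=-1
  edge (12, 16)→(4, 12): d=(-8,-4) top-left  bias=+0
    (3,3)@(7, 7): e=[14,6,52] → X
    (4,3)@(9, 7): e=[30,-18,60] → .
    (2,4)@(5, 9): e=[2,42,28] → X
    (4,4)@(9, 9): e=[34,-6,44] → .
    (2,5)@(5, 11): e=[6,54,12] → X
    (4,5)@(9, 11): e=[38,6,28] → X
    (5,5)@(11, 11): e=[54,-18,36] → .
    (2,6)@(5, 13): e=[10,66,-4] → .
    (3,6)@(7, 13): e=[26,42,4] → X
    (5,6)@(11, 13): e=[58,-6,20] → .
    (3,7)@(7, 15): e=[30,54,-12] → .
    (4,7)@(9, 15): e=[46,30,-4] → .
  covered (9 px):
    . . . . . .
    . . . . . .
    . . . . . .
    . . . X . .
    . . X X . .
    . . X X X .
    . . . X X .
    . . . . . X
    . . . . . .
    . . . . . .
    . . . . . .
    . . . . . .
T1:
  2·area = 106
  edge (10, 6)→(12, 15): d=(2,9) right/bottom  bias=-1
  edge (12, 15)→(0, 14): d=(-12,-1) top-left  bias=+0
  edge (0, 14)→(10, 6): d=(10,-8) top-left  bias=+0
    (4,3)@(9, 7): e=[11,93,2] → X
    (5,3)@(11, 7): e=[-7,95,18] → .
    (3,4)@(7, 9): e=[33,67,6] → X
    (5,4)@(11, 9): e=[-3,71,38] → .
    (2,5)@(5, 11): e=[55,41,10] → X
    (5,5)@(11, 11): e=[1,47,58] → X
    (1,6)@(3, 13): e=[77,15,14] → X
    (1,7)@(3, 15): e=[81,-9,34] → .
    (2,7)@(5, 15): e=[63,-7,50] → .
    (3,7)@(7, 15): e=[45,-5,66] → .
    (4,7)@(9, 15): e=[27,-3,82] → .
    (5,7)@(11, 15): e=[9,-1,98] → .
  covered (12 px):
    . . . . . .
    . . . . . .
    . . . . . .
    . . . . X .
    . . . X X .
    . . X X X X
    . X X X X X
    . . . . . .
    . . . . . .
    . . . . . .
    . . . . . .
    . . . . . .
T2:
  2·area = 60  (B↔C swapped to make it positive)
  edge (2, 6)→(8, 8): d=(6,2) right/bottom  bias=-1
  edge (8, 8)→(2, 16): d=(-6,8) right/bottom  bias=-1
  edge (2, 16)→(2, 6): d=(0,-10) top-left  bias=+0
    (1,3)@(3, 7): e=[4,46,10] → X
    (2,3)@(5, 7): e=[0,30,30] → .  [on edge]
    (1,4)@(3, 9): e=[16,34,10] → X
    (2,4)@(5, 9): e=[12,18,30] → X
    (3,4)@(7, 9): e=[8,2,50] → X
    (4,4)@(9, 9): e=[4,-14,70] → .
    (5,4)@(11, 9): e=[0,-30,90] → .  [on edge]
    (1,5)@(3, 11): e=[28,22,10] → X
    (3,5)@(7, 11): e=[20,-10,50] → .
    (1,6)@(3, 13): e=[40,10,10] → X
    (2,6)@(5, 13): e=[36,-6,30] → .
    (1,7)@(3, 15): e=[52,-2,10] → .
  covered (7 px):
    . . . . . .
    . . . . . .
    . . . . . .
    . X . . . .
    . X X X . .
    . X X . . .
    . X . . . .
    . . . . . .
    . . . . . .
    . . . . . .
    . . . . . .
    . . . . . .
T3:
  2·area = 60
  edge (6, 18)→(0, 24): d=(-6,6) right/bottom  bias=-1
  edge (0, 24)→(2, 12): d=(2,-12) top-left  bias=+0
  edge (2, 12)→(6, 18): d=(4,6) right/bottom  bias=-1
    (5,6)@(11, 13): e=[0,110,-50] → .  [on edge]
    (1,7)@(3, 15): e=[36,18,6] → X
    (2,7)@(5, 15): e=[24,42,-6] → .
    (4,7)@(9, 15): e=[0,90,-30] → .  [on edge]
    (1,8)@(3, 17): e=[24,22,14] → X
    (2,8)@(5, 17): e=[12,46,2] → X
    (3,8)@(7, 17): e=[0,70,-10] → .  [on edge]
    (0,9)@(1, 19): e=[24,2,34] → X
    (2,9)@(5, 19): e=[0,50,10] → .  [on edge]
    (0,10)@(1, 21): e=[12,6,42] → X
    (1,10)@(3, 21): e=[0,30,30] → .  [on edge]
    (0,11)@(1, 23): e=[0,10,50] → .  [on edge]
  covered (6 px):
    . . . . . .
    . . . . . .
    . . . . . .
    . . . . . .
    . . . . . .
    . . . . . .
    . . . . . .
    . X . . . .
    . X X . . .
    X X . . . .
    X . . . . .
    . . . . . .

Final: 34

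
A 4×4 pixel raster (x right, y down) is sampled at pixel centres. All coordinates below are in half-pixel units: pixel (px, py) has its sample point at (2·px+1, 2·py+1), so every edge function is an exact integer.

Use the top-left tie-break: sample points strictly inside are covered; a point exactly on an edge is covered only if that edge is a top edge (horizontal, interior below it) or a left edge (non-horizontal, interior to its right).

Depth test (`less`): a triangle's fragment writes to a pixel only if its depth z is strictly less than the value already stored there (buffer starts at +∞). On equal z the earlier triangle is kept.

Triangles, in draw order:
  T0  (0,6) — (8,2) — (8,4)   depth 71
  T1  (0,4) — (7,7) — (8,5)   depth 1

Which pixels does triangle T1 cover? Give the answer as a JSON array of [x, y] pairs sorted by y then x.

T0:
  2·area = 16
  edge (0, 6)→(8, 2): d=(8,-4) top-left  bias=+0
  edge (8, 2)→(8, 4): d=(0,2) right/bottom  bias=-1
  edge (8, 4)→(0, 6): d=(-8,2) right/bottom  bias=-1
    (3,1)@(7, 3): e=[4,2,10] → X
    (1,2)@(3, 5): e=[4,10,2] → X
    (2,2)@(5, 5): e=[12,6,-2] → .
    (3,2)@(7, 5): e=[20,2,-6] → .
    (1,3)@(3, 7): e=[20,10,-14] → .
  covered (2 px):
    . . . .
    . . . X
    . X . .
    . . . .
T1:
  2·area = 17  (B↔C swapped to make it positive)
  edge (0, 4)→(8, 5): d=(8,1) right/bottom  bias=-1
  edge (8, 5)→(7, 7): d=(-1,2) right/bottom  bias=-1
  edge (7, 7)→(0, 4): d=(-7,-3) top-left  bias=+0
    (1,2)@(3, 5): e=[5,10,2] → X
    (2,2)@(5, 5): e=[3,6,8] → X
    (3,2)@(7, 5): e=[1,2,14] → X
    (1,3)@(3, 7): e=[21,8,-12] → .
    (2,3)@(5, 7): e=[19,4,-6] → .
    (3,3)@(7, 7): e=[17,0,0] → .  [on edge]
  covered (3 px):
    . . . .
    . . . .
    . X X X
    . . . .

Final: [[1,2],[2,2],[3,2]]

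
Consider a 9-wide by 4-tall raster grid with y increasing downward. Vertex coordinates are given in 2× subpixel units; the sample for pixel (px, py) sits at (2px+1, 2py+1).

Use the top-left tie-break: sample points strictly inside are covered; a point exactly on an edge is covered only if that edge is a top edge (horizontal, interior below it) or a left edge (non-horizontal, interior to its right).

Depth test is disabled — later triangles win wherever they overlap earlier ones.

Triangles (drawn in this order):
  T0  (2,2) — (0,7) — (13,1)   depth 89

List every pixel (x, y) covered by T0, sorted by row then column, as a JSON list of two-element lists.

T0:
  2·area = 53  (B↔C swapped to make it positive)
  edge (2, 2)→(13, 1): d=(11,-1) top-left  bias=+0
  edge (13, 1)→(0, 7): d=(-13,6) right/bottom  bias=-1
  edge (0, 7)→(2, 2): d=(2,-5) top-left  bias=+0
    (6,0)@(13, 1): e=[0,0,53] → .  [on edge]
    (1,1)@(3, 3): e=[12,34,7] → X
    (2,1)@(5, 3): e=[14,22,17] → X
    (3,1)@(7, 3): e=[16,10,27] → X
    (4,1)@(9, 3): e=[18,-2,37] → .
    (0,2)@(1, 5): e=[32,20,1] → X
    (2,2)@(5, 5): e=[36,-4,21] → .
    (3,2)@(7, 5): e=[38,-16,31] → .
    (0,3)@(1, 7): e=[54,-6,5] → .
    (1,3)@(3, 7): e=[56,-18,15] → .
  covered (5 px):
    . . . . . . . . .
    . X X X . . . . .
    X X . . . . . . .
    . . . . . . . . .

Result: [[1,1],[2,1],[3,1],[0,2],[1,2]]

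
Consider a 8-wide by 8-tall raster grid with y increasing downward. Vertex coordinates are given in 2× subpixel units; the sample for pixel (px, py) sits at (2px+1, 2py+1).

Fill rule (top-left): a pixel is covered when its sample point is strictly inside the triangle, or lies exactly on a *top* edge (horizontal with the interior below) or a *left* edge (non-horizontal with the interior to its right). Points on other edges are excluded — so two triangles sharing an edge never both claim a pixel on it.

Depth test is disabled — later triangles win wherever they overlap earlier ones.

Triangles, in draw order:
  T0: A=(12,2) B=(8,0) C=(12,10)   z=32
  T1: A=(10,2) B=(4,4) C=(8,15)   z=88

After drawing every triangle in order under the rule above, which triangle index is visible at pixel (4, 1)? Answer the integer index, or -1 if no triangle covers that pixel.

T0:
  2·area = 32  (B↔C swapped to make it positive)
  edge (12, 2)→(12, 10): d=(0,8) right/bottom  bias=-1
  edge (12, 10)→(8, 0): d=(-4,-10) top-left  bias=+0
  edge (8, 0)→(12, 2): d=(4,2) right/bottom  bias=-1
    (4,0)@(9, 1): e=[24,6,2] → X
    (5,0)@(11, 1): e=[8,26,-2] → .
    (4,1)@(9, 3): e=[24,-2,10] → .
    (5,1)@(11, 3): e=[8,18,6] → X
    (6,1)@(13, 3): e=[-8,38,2] → .
    (5,2)@(11, 5): e=[8,10,14] → X
    (6,2)@(13, 5): e=[-8,30,10] → .
    (5,3)@(11, 7): e=[8,2,22] → X
    (6,3)@(13, 7): e=[-8,22,18] → .
    (5,4)@(11, 9): e=[8,-6,30] → .
  covered (4 px):
    . . . . X . . .
    . . . . . X . .
    . . . . . X . .
    . . . . . X . .
    . . . . . . . .
    . . . . . . . .
    . . . . . . . .
    . . . . . . . .
T1:
  2·area = 74  (B↔C swapped to make it positive)
  edge (10, 2)→(8, 15): d=(-2,13) right/bottom  bias=-1
  edge (8, 15)→(4, 4): d=(-4,-11) top-left  bias=+0
  edge (4, 4)→(10, 2): d=(6,-2) top-left  bias=+0
    (6,0)@(13, 1): e=[-37,111,0] → .  [on edge]
    (3,1)@(7, 3): e=[37,37,0] → X  [on edge]
    (4,1)@(9, 3): e=[11,59,4] → X
    (5,1)@(11, 3): e=[-15,81,8] → .
    (0,2)@(1, 5): e=[111,-37,0] → .  [on edge]
    (2,2)@(5, 5): e=[59,7,8] → X
    (5,2)@(11, 5): e=[-19,73,20] → .
    (2,3)@(5, 7): e=[55,-1,20] → .
    (3,3)@(7, 7): e=[29,21,24] → X
    (5,3)@(11, 7): e=[-23,65,32] → .
    (3,4)@(7, 9): e=[25,13,36] → X
    (4,4)@(9, 9): e=[-1,35,40] → .
  covered (9 px):
    . . . . . . . .
    . . . X X . . .
    . . X X X . . .
    . . . X X . . .
    . . . X . . . .
    . . . X . . . .
    . . . . . . . .
    . . . . . . . .

Z-buffer (winner per pixel, '.' = empty):
  . . . . 0 . . .
  . . . 1 1 0 . .
  . . 1 1 1 0 . .
  . . . 1 1 0 . .
  . . . 1 . . . .
  . . . 1 . . . .
  . . . . . . . .
  . . . . . . . .

Answer: 1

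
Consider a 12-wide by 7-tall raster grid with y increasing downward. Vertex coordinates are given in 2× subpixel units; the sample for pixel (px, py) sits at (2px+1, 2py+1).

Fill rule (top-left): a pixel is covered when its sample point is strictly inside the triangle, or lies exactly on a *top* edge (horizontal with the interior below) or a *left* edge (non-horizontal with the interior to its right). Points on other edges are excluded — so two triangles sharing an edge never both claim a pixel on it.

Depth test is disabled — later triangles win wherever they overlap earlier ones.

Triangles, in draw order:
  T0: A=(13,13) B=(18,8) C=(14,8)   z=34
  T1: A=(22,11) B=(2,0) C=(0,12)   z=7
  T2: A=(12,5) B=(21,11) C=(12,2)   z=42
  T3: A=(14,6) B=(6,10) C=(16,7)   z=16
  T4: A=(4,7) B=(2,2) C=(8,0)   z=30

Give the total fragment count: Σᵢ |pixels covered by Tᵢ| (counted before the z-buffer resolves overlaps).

T0:
  2·area = 20  (B↔C swapped to make it positive)
  edge (13, 13)→(14, 8): d=(1,-5) top-left  bias=+0
  edge (14, 8)→(18, 8): d=(4,0) top-left  bias=+0
  edge (18, 8)→(13, 13): d=(-5,5) right/bottom  bias=-1
    (7,1)@(15, 3): e=[0,-20,40] → ·  [on edge]
    (11,1)@(23, 3): e=[40,-20,0] → ·  [on edge]
    (10,2)@(21, 5): e=[32,-12,0] → ·  [on edge]
    (9,3)@(19, 7): e=[24,-4,0] → ·  [on edge]
    (7,4)@(15, 9): e=[6,4,10] → #
    (8,4)@(17, 9): e=[16,4,0] → ·  [on edge]
    (7,5)@(15, 11): e=[8,12,0] → ·  [on edge]
    (6,6)@(13, 13): e=[0,20,0] → ·  [on edge]
  covered (1 px):
    · · · · · · · · · · · ·
    · · · · · · · · · · · ·
    · · · · · · · · · · · ·
    · · · · · · · · · · · ·
    · · · · · · · # · · · ·
    · · · · · · · · · · · ·
    · · · · · · · · · · · ·
T1:
  2·area = 262  (B↔C swapped to make it positive)
  edge (22, 11)→(0, 12): d=(-22,1) right/bottom  bias=-1
  edge (0, 12)→(2, 0): d=(2,-12) top-left  bias=+0
  edge (2, 0)→(22, 11): d=(20,11) right/bottom  bias=-1
    (1,0)@(3, 1): e=[239,14,9] → #
    (2,0)@(5, 1): e=[237,38,-13] → ·
    (1,1)@(3, 3): e=[195,18,49] → #
    (2,1)@(5, 3): e=[193,42,27] → #
    (3,1)@(7, 3): e=[191,66,5] → #
    (4,1)@(9, 3): e=[189,90,-17] → ·
    (1,2)@(3, 5): e=[151,22,89] → #
    (4,2)@(9, 5): e=[145,94,23] → #
    (5,2)@(11, 5): e=[143,118,1] → #
    (6,2)@(13, 5): e=[141,142,-21] → ·
    (0,3)@(1, 7): e=[109,2,151] → #
    (6,3)@(13, 7): e=[97,146,19] → #
  covered (36 px):
    · # · · · · · · · · · ·
    · # # # · · · · · · · ·
    · # # # # # · · · · · ·
    # # # # # # # · · · · ·
    # # # # # # # # # · · ·
    # # # # # # # # # # # ·
    · · · · · · · · · · · ·
T2:
  2·area = 27  (B↔C swapped to make it positive)
  edge (12, 5)→(12, 2): d=(0,-3) top-left  bias=+0
  edge (12, 2)→(21, 11): d=(9,9) right/bottom  bias=-1
  edge (21, 11)→(12, 5): d=(-9,-6) top-left  bias=+0
    (5,0)@(11, 1): e=[-3,0,30] → ·  [on edge]
    (4,1)@(9, 3): e=[-9,36,0] → ·  [on edge]
    (6,1)@(13, 3): e=[3,0,24] → ·  [on edge]
    (6,2)@(13, 5): e=[3,18,6] → #
    (7,2)@(15, 5): e=[9,0,18] → ·  [on edge]
    (6,3)@(13, 7): e=[3,36,-12] → ·
    (7,3)@(15, 7): e=[9,18,0] → #  [on edge]
    (8,3)@(17, 7): e=[15,0,12] → ·  [on edge]
    (7,4)@(15, 9): e=[9,36,-18] → ·
    (9,4)@(19, 9): e=[21,0,6] → ·  [on edge]
    (10,5)@(21, 11): e=[27,0,0] → ·  [on edge]
    (11,6)@(23, 13): e=[33,0,-6] → ·  [on edge]
  covered (2 px):
    · · · · · · · · · · · ·
    · · · · · · · · · · · ·
    · · · · · · # · · · · ·
    · · · · · · · # · · · ·
    · · · · · · · · · · · ·
    · · · · · · · · · · · ·
    · · · · · · · · · · · ·
T3:
  2·area = 16  (B↔C swapped to make it positive)
  edge (14, 6)→(16, 7): d=(2,1) right/bottom  bias=-1
  edge (16, 7)→(6, 10): d=(-10,3) right/bottom  bias=-1
  edge (6, 10)→(14, 6): d=(8,-4) top-left  bias=+0
    (6,3)@(13, 7): e=[3,9,4] → #
    (7,3)@(15, 7): e=[1,3,12] → #
    (8,3)@(17, 7): e=[-1,-3,20] → ·
    (4,4)@(9, 9): e=[11,1,4] → #
    (5,4)@(11, 9): e=[9,-5,12] → ·
    (6,4)@(13, 9): e=[7,-11,20] → ·
    (7,4)@(15, 9): e=[5,-17,28] → ·
    (4,5)@(9, 11): e=[15,-19,20] → ·
  covered (3 px):
    · · · · · · · · · · · ·
    · · · · · · · · · · · ·
    · · · · · · · · · · · ·
    · · · · · · # # · · · ·
    · · · · # · · · · · · ·
    · · · · · · · · · · · ·
    · · · · · · · · · · · ·
T4:
  2·area = 34
  edge (4, 7)→(2, 2): d=(-2,-5) top-left  bias=+0
  edge (2, 2)→(8, 0): d=(6,-2) top-left  bias=+0
  edge (8, 0)→(4, 7): d=(-4,7) right/bottom  bias=-1
    (2,0)@(5, 1): e=[17,0,17] → #  [on edge]
    (3,0)@(7, 1): e=[27,4,3] → #
    (4,0)@(9, 1): e=[37,8,-11] → ·
    (1,1)@(3, 3): e=[3,8,23] → #
    (3,1)@(7, 3): e=[23,16,-5] → ·
    (1,2)@(3, 5): e=[-1,20,15] → ·
    (2,2)@(5, 5): e=[9,24,1] → #
    (3,2)@(7, 5): e=[19,28,-13] → ·
    (2,3)@(5, 7): e=[5,36,-7] → ·
  covered (5 px):
    · · # # · · · · · · · ·
    · # # · · · · · · · · ·
    · · # · · · · · · · · ·
    · · · · · · · · · · · ·
    · · · · · · · · · · · ·
    · · · · · · · · · · · ·
    · · · · · · · · · · · ·

Answer: 47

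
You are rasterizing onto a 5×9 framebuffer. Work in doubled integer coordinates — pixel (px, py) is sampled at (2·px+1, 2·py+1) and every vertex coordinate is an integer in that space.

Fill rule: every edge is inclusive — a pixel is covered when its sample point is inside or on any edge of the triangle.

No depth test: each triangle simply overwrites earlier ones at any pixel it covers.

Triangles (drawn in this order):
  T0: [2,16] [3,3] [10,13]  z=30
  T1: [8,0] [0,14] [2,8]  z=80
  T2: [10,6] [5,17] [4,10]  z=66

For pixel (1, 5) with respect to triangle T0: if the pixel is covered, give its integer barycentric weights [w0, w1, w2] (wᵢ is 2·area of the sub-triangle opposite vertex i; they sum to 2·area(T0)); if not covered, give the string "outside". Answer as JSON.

T0:
  2·area = 101
  edge (2, 16)→(3, 3): d=(1,-13) inclusive
  edge (3, 3)→(10, 13): d=(7,10) inclusive
  edge (10, 13)→(2, 16): d=(-8,3) inclusive
    (1,1)@(3, 3): e=[0,0,101] → █  [on edge]
    (2,1)@(5, 3): e=[26,-20,95] → ·
    (1,2)@(3, 5): e=[2,14,85] → █
    (2,2)@(5, 5): e=[28,-6,79] → ·
    (1,3)@(3, 7): e=[4,28,69] → █
    (2,3)@(5, 7): e=[30,8,63] → █
    (3,3)@(7, 7): e=[56,-12,57] → ·
    (1,4)@(3, 9): e=[6,42,53] → █
    (3,4)@(7, 9): e=[58,2,41] → █
    (4,4)@(9, 9): e=[84,-18,35] → ·
    (1,5)@(3, 11): e=[8,56,37] → █
    (4,5)@(9, 11): e=[86,-4,19] → ·
  covered (15 px):
    · · · · ·
    · █ · · ·
    · █ · · ·
    · █ █ · ·
    · █ █ █ ·
    · █ █ █ ·
    · █ █ █ █
    · █ · · ·
    · · · · ·
T1:
  2·area = 20
  edge (8, 0)→(0, 14): d=(-8,14) inclusive
  edge (0, 14)→(2, 8): d=(2,-6) inclusive
  edge (2, 8)→(8, 0): d=(6,-8) inclusive
    (1,2)@(3, 5): e=[30,0,-10] → ·  [on edge]
    (2,2)@(5, 5): e=[2,12,6] → █
    (3,2)@(7, 5): e=[-26,24,22] → ·
    (1,3)@(3, 7): e=[14,4,2] → █
    (2,3)@(5, 7): e=[-14,16,18] → ·
    (1,4)@(3, 9): e=[-2,8,14] → ·
    (0,5)@(1, 11): e=[10,0,10] → █  [on edge]
    (1,5)@(3, 11): e=[-18,12,26] → ·
    (0,6)@(1, 13): e=[-6,4,22] → ·
  covered (3 px):
    · · · · ·
    · · · · ·
    · · █ · ·
    · █ · · ·
    · · · · ·
    █ · · · ·
    · · · · ·
    · · · · ·
    · · · · ·
T2:
  2·area = 46
  edge (10, 6)→(5, 17): d=(-5,11) inclusive
  edge (5, 17)→(4, 10): d=(-1,-7) inclusive
  edge (4, 10)→(10, 6): d=(6,-4) inclusive
    (1,1)@(3, 3): e=[92,0,-46] → ·  [on edge]
    (4,3)@(9, 7): e=[6,38,2] → █
    (3,4)@(7, 9): e=[18,22,6] → █
    (4,4)@(9, 9): e=[-4,36,14] → ·
    (2,5)@(5, 11): e=[30,6,10] → █
    (4,5)@(9, 11): e=[-14,34,26] → ·
    (2,6)@(5, 13): e=[20,4,22] → █
    (3,6)@(7, 13): e=[-2,18,30] → ·
    (2,7)@(5, 15): e=[10,2,34] → █
    (3,7)@(7, 15): e=[-12,16,42] → ·
    (2,8)@(5, 17): e=[0,0,46] → █  [on edge]
    (3,8)@(7, 17): e=[-22,14,54] → ·
  covered (7 px):
    · · · · ·
    · · · · ·
    · · · · ·
    · · · · █
    · · · █ ·
    · · █ █ ·
    · · █ · ·
    · · █ · ·
    · · █ · ·

Answer: [56,37,8]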